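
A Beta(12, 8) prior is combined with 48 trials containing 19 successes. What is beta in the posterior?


In conjugate updating:
beta_posterior = beta_prior + (n - k)
= 8 + (48 - 19)
= 8 + 29 = 37

37


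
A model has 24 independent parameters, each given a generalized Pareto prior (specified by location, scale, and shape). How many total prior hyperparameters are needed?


Each generalized Pareto prior needs 3 hyperparameters (location, scale, and shape).
Total = 3 * 24 = 72

72


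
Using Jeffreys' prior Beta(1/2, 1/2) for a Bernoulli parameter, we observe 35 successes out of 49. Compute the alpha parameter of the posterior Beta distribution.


Conjugate update: Beta(0.5 + k, 0.5 + n - k).
k = 35, n - k = 14
Posterior alpha = 0.5 + k = 0.5 + 35 = 35.5

35.5


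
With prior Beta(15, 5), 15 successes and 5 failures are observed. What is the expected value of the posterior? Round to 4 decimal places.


Posterior = Beta(30, 10)
E[theta] = alpha/(alpha+beta)
= 30/40 = 0.75

0.75


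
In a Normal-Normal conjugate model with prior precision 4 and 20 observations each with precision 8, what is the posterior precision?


Posterior precision = prior precision + n * observation precision
= 4 + 20 * 8
= 4 + 160 = 164

164


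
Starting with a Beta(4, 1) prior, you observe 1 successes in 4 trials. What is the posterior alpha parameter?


For a Beta-Binomial conjugate model:
Posterior alpha = prior alpha + number of successes
= 4 + 1 = 5

5


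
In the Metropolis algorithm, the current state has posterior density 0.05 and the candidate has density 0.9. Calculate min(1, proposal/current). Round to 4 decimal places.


Ratio = 0.9/0.05 = 18.0
Acceptance probability = min(1, 18.0)
= 1.0

1.0


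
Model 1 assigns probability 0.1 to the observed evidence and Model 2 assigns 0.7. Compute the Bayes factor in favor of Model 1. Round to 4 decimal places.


BF = P(data|M1) / P(data|M2)
= 0.1 / 0.7 = 0.1429

0.1429


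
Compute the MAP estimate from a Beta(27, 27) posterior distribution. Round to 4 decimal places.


MAP = mode of Beta distribution
= (alpha - 1)/(alpha + beta - 2)
= (27-1)/(27+27-2)
= 26/52 = 0.5

0.5


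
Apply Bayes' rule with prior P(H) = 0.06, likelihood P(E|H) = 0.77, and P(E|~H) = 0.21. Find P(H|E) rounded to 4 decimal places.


Step 1: Compute marginal P(E) = P(E|H)P(H) + P(E|~H)P(~H)
= 0.77*0.06 + 0.21*0.94 = 0.2436
Step 2: P(H|E) = P(E|H)P(H)/P(E) = 0.0462/0.2436
= 0.1897

0.1897


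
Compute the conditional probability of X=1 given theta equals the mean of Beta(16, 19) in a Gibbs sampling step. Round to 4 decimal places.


Mean of Beta(16, 19) = 0.4571
P(X=1 | theta=0.4571) = 0.4571

0.4571


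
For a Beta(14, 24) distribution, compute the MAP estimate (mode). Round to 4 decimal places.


MAP = mode = (a-1)/(a+b-2)
= (14-1)/(14+24-2)
= 13/36 = 0.3611

0.3611


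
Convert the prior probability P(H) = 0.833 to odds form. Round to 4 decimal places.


P(not H) = 1 - 0.833 = 0.167
Odds = 0.833 / 0.167 = 4.988

4.988


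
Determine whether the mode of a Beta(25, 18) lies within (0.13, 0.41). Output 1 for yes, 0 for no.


First find the mode: (a-1)/(a+b-2) = 0.5854
Is 0.5854 in (0.13, 0.41)? 0

0


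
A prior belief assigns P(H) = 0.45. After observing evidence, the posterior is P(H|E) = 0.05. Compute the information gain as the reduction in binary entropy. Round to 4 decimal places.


H(prior) = -0.45*log2(0.45) - 0.55*log2(0.55)
= 0.9928
H(post) = -0.05*log2(0.05) - 0.95*log2(0.95)
= 0.2864
IG = 0.9928 - 0.2864 = 0.7064

0.7064


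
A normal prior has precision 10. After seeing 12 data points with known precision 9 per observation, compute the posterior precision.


In the conjugate normal model, precisions add:
tau_posterior = tau_prior + n * tau_data
= 10 + 12*9 = 118

118


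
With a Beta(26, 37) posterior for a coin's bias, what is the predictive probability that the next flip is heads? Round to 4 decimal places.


The predictive probability equals the posterior mean.
P(next = heads) = alpha / (alpha + beta)
= 26 / 63 = 0.4127

0.4127


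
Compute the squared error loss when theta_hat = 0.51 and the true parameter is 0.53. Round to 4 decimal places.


L = (theta_hat - theta_true)^2
= (0.51 - 0.53)^2
= -0.02^2 = 0.0004

0.0004


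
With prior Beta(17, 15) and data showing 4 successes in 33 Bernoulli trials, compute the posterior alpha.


Conjugate update: alpha_posterior = alpha_prior + k
= 17 + 4 = 21

21


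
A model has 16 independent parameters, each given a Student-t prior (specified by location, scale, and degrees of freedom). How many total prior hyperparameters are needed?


Each Student-t prior needs 3 hyperparameters (location, scale, and degrees of freedom).
Total = 3 * 16 = 48

48


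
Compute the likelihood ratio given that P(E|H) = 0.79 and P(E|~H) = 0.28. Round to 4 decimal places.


LR = P(E|H) / P(E|~H)
= 0.79 / 0.28 = 2.8214

2.8214


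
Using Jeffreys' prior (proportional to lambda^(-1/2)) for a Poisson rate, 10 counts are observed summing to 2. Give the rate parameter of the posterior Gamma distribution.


Conjugate update: Gamma(prior_shape + S, prior_rate + n).
Prior shape = 0.5, prior rate = 0.
Posterior rate = 0 + n = 10

10.0


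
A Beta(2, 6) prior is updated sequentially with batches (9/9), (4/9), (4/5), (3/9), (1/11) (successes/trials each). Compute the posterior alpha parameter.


Sequential conjugate updating is equivalent to a single batch update.
Total successes across all batches = 21
alpha_posterior = alpha_prior + total_successes = 2 + 21
= 23

23


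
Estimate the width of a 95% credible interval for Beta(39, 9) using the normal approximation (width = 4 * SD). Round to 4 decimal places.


For Beta(a,b): Var = ab/((a+b)^2(a+b+1))
Var = 0.0031, SD = 0.0558
Approximate 95% CI width = 4 * 0.0558 = 0.223

0.223


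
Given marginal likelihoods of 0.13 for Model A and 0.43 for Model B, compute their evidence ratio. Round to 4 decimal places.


Ratio = ML(A) / ML(B) = 0.13/0.43
= 0.3023

0.3023


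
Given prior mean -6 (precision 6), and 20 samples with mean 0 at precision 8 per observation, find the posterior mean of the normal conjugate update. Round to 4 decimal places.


The posterior mean is a precision-weighted average of prior and data.
Post. prec. = 6 + 160 = 166
Post. mean = (-36 + 0)/166 = -36/166 = -0.2169

-0.2169


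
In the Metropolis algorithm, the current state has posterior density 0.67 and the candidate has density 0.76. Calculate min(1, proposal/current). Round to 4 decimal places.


Ratio = 0.76/0.67 = 1.1343
Acceptance probability = min(1, 1.1343)
= 1.0

1.0


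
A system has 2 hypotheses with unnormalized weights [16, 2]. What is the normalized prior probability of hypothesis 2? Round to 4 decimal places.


The normalized prior is the weight divided by the total.
Total weight = 18
P(H2) = 2 / 18 = 0.1111

0.1111


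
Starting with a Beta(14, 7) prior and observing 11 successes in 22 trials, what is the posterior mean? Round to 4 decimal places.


Posterior parameters: alpha = 14 + 11 = 25
beta = 7 + 11 = 18
Posterior mean = alpha / (alpha + beta) = 25 / 43
= 0.5814

0.5814


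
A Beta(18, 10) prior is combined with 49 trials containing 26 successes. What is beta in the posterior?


In conjugate updating:
beta_posterior = beta_prior + (n - k)
= 10 + (49 - 26)
= 10 + 23 = 33

33


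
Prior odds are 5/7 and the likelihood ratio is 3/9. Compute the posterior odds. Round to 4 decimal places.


Posterior odds = prior odds * likelihood ratio
= (5/7) * (3/9)
= 15 / 63
= 0.2381

0.2381


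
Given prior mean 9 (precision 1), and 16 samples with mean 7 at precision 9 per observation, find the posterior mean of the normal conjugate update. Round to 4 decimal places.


The posterior mean is a precision-weighted average of prior and data.
Post. prec. = 1 + 144 = 145
Post. mean = (9 + 1008)/145 = 1017/145 = 7.0138

7.0138


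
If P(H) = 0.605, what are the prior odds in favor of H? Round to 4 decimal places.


Prior odds = P(H) / (1 - P(H))
= 0.605 / 0.395
= 1.5316

1.5316


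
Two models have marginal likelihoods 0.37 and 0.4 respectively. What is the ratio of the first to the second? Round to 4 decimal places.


Evidence ratio = 0.37 / 0.4
= 0.925

0.925


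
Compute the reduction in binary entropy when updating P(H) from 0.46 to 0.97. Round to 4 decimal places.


H_before = -p*log2(p) - (1-p)*log2(1-p) for p=0.46: 0.9954
H_after for p=0.97: 0.1944
Reduction = 0.9954 - 0.1944 = 0.801

0.801


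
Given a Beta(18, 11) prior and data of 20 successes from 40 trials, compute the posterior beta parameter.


Number of failures = 40 - 20 = 20
Posterior beta = 11 + 20 = 31

31


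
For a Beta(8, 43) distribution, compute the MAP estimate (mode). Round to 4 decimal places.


MAP = mode = (a-1)/(a+b-2)
= (8-1)/(8+43-2)
= 7/49 = 0.1429

0.1429


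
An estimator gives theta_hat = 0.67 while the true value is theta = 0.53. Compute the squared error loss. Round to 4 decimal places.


The squared error loss is (theta_hat - theta)^2
= (0.67 - 0.53)^2
= (0.14)^2 = 0.0196

0.0196


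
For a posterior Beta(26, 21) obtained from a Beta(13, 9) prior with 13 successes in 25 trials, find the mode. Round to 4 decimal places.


Mode = (alpha - 1) / (alpha + beta - 2)
= 25 / 45
= 0.5556

0.5556


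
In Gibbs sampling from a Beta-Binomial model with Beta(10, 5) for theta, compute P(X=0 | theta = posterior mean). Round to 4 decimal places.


Posterior mean = alpha/(alpha+beta) = 10/15 = 0.6667
P(X=0|theta=mean) = 1 - theta = 0.3333

0.3333


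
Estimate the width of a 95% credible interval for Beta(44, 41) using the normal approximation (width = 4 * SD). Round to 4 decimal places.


For Beta(a,b): Var = ab/((a+b)^2(a+b+1))
Var = 0.0029, SD = 0.0539
Approximate 95% CI width = 4 * 0.0539 = 0.2155

0.2155


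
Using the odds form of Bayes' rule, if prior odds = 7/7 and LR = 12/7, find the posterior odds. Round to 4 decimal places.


Bayes' rule in odds form: posterior odds = prior odds * LR
= (7 * 12) / (7 * 7)
= 84/49 = 1.7143

1.7143


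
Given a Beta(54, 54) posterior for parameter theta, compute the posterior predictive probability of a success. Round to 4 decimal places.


For a Beta-Bernoulli model, the predictive probability is the mean:
P(success) = 54/(54+54) = 54/108 = 0.5

0.5


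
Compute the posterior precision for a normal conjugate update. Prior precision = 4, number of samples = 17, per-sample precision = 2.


tau_post = tau_0 + n * tau
= 4 + 17 * 2 = 38

38


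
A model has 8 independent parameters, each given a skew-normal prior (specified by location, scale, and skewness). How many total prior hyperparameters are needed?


Each skew-normal prior needs 3 hyperparameters (location, scale, and skewness).
Total = 3 * 8 = 24

24


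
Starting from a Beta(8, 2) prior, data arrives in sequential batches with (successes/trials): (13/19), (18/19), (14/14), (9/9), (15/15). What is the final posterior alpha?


In sequential Bayesian updating, we sum all successes.
Total successes = 69
Final alpha = 8 + 69 = 77

77


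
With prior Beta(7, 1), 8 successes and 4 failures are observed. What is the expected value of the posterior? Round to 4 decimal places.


Posterior = Beta(15, 5)
E[theta] = alpha/(alpha+beta)
= 15/20 = 0.75

0.75


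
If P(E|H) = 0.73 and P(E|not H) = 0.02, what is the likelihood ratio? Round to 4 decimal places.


Likelihood ratio = P(E|H) / P(E|not H)
= 0.73 / 0.02
= 36.5

36.5


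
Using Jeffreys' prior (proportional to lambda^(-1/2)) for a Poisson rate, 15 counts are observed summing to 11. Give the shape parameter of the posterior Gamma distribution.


Conjugate update: Gamma(prior_shape + S, prior_rate + n).
Prior shape = 0.5, prior rate = 0.
Posterior shape = 0.5 + S = 0.5 + 11 = 11.5

11.5


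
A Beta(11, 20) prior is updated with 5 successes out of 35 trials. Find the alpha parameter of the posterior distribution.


In the Beta-Binomial conjugate update:
alpha_post = alpha_prior + successes
= 11 + 5
= 16

16


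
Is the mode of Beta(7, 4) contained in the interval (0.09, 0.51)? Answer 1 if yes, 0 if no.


Mode = (a-1)/(a+b-2) = 6/9 = 0.6667
Interval: (0.09, 0.51)
Contains mode? 0

0


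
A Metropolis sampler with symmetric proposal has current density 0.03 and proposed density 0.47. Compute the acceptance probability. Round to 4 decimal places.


For symmetric proposals, acceptance = min(1, pi(x*)/pi(x))
= min(1, 0.47/0.03)
= min(1, 15.6667) = 1.0

1.0


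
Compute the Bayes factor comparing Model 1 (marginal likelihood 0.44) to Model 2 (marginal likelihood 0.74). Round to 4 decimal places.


BF12 = marginal likelihood of M1 / marginal likelihood of M2
= 0.44/0.74
= 0.5946

0.5946


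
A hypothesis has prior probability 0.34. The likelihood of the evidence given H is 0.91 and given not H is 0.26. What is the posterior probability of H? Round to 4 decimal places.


Using Bayes' theorem:
P(E) = 0.34 * 0.91 + 0.66 * 0.26
P(E) = 0.481
P(H|E) = (0.34 * 0.91) / 0.481 = 0.6432

0.6432


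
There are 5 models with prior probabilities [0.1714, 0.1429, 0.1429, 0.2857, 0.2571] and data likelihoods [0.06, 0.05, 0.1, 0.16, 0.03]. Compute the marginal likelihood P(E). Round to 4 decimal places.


P(E) = sum over models of P(M_i) * P(E|M_i)
= 0.1714*0.06 + 0.1429*0.05 + 0.1429*0.1 + 0.2857*0.16 + 0.2571*0.03
= 0.0851

0.0851


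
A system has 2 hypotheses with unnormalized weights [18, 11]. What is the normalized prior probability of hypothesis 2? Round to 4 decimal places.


The normalized prior is the weight divided by the total.
Total weight = 29
P(H2) = 11 / 29 = 0.3793

0.3793


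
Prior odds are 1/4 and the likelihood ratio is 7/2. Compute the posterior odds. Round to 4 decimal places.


Posterior odds = prior odds * likelihood ratio
= (1/4) * (7/2)
= 7 / 8
= 0.875

0.875


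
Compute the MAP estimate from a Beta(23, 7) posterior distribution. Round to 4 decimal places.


MAP = mode of Beta distribution
= (alpha - 1)/(alpha + beta - 2)
= (23-1)/(23+7-2)
= 22/28 = 0.7857

0.7857


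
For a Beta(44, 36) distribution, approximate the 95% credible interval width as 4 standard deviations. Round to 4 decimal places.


Variance of Beta(a,b) = ab / ((a+b)^2 * (a+b+1))
= 44*36 / ((80)^2 * 81)
= 0.0031
SD = sqrt(0.0031) = 0.0553
Width = 4 * SD = 0.2211

0.2211


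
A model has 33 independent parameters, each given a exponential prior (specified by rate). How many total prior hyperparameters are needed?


Each exponential prior needs 1 hyperparameter (rate).
Total = 1 * 33 = 33

33


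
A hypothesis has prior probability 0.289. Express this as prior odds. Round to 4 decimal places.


Odds = P(H) / P(not H) = 0.289 / 0.711
= 0.4065

0.4065


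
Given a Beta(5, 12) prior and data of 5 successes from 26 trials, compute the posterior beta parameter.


Number of failures = 26 - 5 = 21
Posterior beta = 12 + 21 = 33

33


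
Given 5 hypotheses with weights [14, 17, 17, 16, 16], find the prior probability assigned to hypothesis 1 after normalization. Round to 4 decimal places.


To normalize, divide each weight by the sum of all weights.
Sum = 80
Prior(H1) = 14/80 = 0.175

0.175


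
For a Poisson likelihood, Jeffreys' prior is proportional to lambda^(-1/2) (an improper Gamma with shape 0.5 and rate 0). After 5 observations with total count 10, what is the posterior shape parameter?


Jeffreys' prior for Poisson is proportional to lambda^(-1/2).
Posterior is Gamma(0.5 + S, 0 + n) = Gamma(0.5 + 10, 5).
Posterior shape = 0.5 + S = 0.5 + 10 = 10.5

10.5


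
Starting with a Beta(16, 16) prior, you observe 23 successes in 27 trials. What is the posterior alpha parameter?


For a Beta-Binomial conjugate model:
Posterior alpha = prior alpha + number of successes
= 16 + 23 = 39

39


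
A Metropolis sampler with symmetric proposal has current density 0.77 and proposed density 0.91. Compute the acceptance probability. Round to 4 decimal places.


For symmetric proposals, acceptance = min(1, pi(x*)/pi(x))
= min(1, 0.91/0.77)
= min(1, 1.1818) = 1.0

1.0


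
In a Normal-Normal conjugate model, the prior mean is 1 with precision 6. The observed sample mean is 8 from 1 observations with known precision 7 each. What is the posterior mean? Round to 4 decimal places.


Posterior precision = tau0 + n*tau = 6 + 1*7 = 13
Posterior mean = (tau0*mu0 + n*tau*xbar) / posterior_precision
= (6*1 + 1*7*8) / 13
= 62 / 13 = 4.7692

4.7692


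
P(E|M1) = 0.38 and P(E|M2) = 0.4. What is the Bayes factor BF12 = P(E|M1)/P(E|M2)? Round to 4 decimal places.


Bayes factor BF12 = P(E|M1) / P(E|M2)
= 0.38 / 0.4
= 0.95

0.95


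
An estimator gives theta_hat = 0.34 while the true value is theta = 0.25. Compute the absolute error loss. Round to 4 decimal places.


The absolute error loss is |theta_hat - theta|
= |0.34 - 0.25|
= 0.09

0.09


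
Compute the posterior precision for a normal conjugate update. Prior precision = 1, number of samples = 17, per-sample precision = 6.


tau_post = tau_0 + n * tau
= 1 + 17 * 6 = 103

103


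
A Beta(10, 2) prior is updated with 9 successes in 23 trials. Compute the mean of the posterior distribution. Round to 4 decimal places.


After update: Beta(19, 16)
Mean = 19 / (19 + 16) = 19 / 35
= 0.5429

0.5429


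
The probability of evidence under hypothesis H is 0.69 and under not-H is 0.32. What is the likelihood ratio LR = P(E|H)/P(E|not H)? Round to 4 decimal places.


LR = 0.69 / 0.32
= 2.1562

2.1562


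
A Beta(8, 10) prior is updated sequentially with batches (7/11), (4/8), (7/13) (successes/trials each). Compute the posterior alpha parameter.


Sequential conjugate updating is equivalent to a single batch update.
Total successes across all batches = 18
alpha_posterior = alpha_prior + total_successes = 8 + 18
= 26

26


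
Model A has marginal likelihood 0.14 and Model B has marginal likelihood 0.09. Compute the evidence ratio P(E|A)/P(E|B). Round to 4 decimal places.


Evidence ratio = P(E|A) / P(E|B)
= 0.14 / 0.09
= 1.5556

1.5556


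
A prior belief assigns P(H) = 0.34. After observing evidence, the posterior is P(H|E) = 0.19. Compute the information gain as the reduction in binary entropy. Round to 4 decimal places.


H(prior) = -0.34*log2(0.34) - 0.66*log2(0.66)
= 0.9248
H(post) = -0.19*log2(0.19) - 0.81*log2(0.81)
= 0.7015
IG = 0.9248 - 0.7015 = 0.2233

0.2233


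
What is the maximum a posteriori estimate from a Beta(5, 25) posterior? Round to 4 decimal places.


The MAP estimate equals the mode of the distribution.
Mode of Beta(a,b) = (a-1)/(a+b-2)
= 4/28
= 0.1429

0.1429


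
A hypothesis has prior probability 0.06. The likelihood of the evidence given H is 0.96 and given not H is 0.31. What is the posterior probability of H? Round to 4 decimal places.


Using Bayes' theorem:
P(E) = 0.06 * 0.96 + 0.94 * 0.31
P(E) = 0.349
P(H|E) = (0.06 * 0.96) / 0.349 = 0.165

0.165


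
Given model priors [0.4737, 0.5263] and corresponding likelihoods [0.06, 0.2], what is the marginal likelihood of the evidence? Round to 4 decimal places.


P(E) = sum_i P(M_i) P(E|M_i)
= 0.0284 + 0.1053
= 0.1337

0.1337


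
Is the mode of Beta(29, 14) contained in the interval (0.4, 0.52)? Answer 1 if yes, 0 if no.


Mode = (a-1)/(a+b-2) = 28/41 = 0.6829
Interval: (0.4, 0.52)
Contains mode? 0

0


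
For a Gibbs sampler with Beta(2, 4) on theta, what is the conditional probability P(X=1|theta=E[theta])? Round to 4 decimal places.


E[theta] = 2/(2+4) = 0.3333
P(X=1|theta) = theta = 0.3333

0.3333


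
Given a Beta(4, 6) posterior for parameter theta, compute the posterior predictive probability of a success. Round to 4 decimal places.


For a Beta-Bernoulli model, the predictive probability is the mean:
P(success) = 4/(4+6) = 4/10 = 0.4

0.4


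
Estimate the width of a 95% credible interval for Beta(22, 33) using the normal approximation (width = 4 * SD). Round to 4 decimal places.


For Beta(a,b): Var = ab/((a+b)^2(a+b+1))
Var = 0.0043, SD = 0.0655
Approximate 95% CI width = 4 * 0.0655 = 0.2619

0.2619


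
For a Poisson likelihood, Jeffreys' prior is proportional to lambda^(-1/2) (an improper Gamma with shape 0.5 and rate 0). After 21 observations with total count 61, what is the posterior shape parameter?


Jeffreys' prior for Poisson is proportional to lambda^(-1/2).
Posterior is Gamma(0.5 + S, 0 + n) = Gamma(0.5 + 61, 21).
Posterior shape = 0.5 + S = 0.5 + 61 = 61.5

61.5


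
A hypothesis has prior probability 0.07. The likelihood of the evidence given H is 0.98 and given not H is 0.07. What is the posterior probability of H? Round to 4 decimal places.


Using Bayes' theorem:
P(E) = 0.07 * 0.98 + 0.93 * 0.07
P(E) = 0.1337
P(H|E) = (0.07 * 0.98) / 0.1337 = 0.5131

0.5131


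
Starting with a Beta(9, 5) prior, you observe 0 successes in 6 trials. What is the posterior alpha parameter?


For a Beta-Binomial conjugate model:
Posterior alpha = prior alpha + number of successes
= 9 + 0 = 9

9


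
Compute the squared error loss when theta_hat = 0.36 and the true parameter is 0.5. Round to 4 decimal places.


L = (theta_hat - theta_true)^2
= (0.36 - 0.5)^2
= -0.14^2 = 0.0196

0.0196


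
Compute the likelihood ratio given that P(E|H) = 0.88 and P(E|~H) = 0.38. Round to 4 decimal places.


LR = P(E|H) / P(E|~H)
= 0.88 / 0.38 = 2.3158

2.3158


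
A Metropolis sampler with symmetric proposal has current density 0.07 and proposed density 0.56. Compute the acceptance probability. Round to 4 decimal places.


For symmetric proposals, acceptance = min(1, pi(x*)/pi(x))
= min(1, 0.56/0.07)
= min(1, 8.0) = 1.0

1.0


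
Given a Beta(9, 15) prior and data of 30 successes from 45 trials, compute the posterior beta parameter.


Number of failures = 45 - 30 = 15
Posterior beta = 15 + 15 = 30

30


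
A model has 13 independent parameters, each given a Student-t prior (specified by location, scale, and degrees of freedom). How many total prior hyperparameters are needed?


Each Student-t prior needs 3 hyperparameters (location, scale, and degrees of freedom).
Total = 3 * 13 = 39

39


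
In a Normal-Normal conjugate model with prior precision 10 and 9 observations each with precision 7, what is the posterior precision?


Posterior precision = prior precision + n * observation precision
= 10 + 9 * 7
= 10 + 63 = 73

73


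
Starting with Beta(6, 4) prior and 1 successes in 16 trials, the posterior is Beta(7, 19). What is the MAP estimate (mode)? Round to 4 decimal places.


The mode of Beta(a, b) when a > 1 and b > 1 is (a-1)/(a+b-2)
= (7 - 1) / (7 + 19 - 2)
= 6 / 24
= 0.25

0.25


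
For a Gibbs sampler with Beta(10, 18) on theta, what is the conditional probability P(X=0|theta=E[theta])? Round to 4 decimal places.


E[theta] = 10/(10+18) = 0.3571
P(X=0|theta) = 1 - theta = 0.6429

0.6429


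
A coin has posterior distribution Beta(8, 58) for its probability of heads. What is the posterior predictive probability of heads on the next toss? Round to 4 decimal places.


Posterior predictive = E[theta] = alpha/(alpha+beta)
= 8/66
= 0.1212

0.1212


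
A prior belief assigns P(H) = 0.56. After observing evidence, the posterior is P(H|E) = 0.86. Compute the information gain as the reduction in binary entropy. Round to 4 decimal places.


H(prior) = -0.56*log2(0.56) - 0.44*log2(0.44)
= 0.9896
H(post) = -0.86*log2(0.86) - 0.14*log2(0.14)
= 0.5842
IG = 0.9896 - 0.5842 = 0.4053

0.4053


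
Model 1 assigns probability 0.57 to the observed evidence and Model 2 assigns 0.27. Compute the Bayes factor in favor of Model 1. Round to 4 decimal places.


BF = P(data|M1) / P(data|M2)
= 0.57 / 0.27 = 2.1111

2.1111


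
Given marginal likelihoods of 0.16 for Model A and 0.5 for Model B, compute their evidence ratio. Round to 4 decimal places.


Ratio = ML(A) / ML(B) = 0.16/0.5
= 0.32

0.32


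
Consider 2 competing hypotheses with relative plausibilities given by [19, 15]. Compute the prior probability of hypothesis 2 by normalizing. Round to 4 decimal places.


Sum of weights = 19 + 15 = 34
Normalized prior for H2 = 15 / 34
= 0.4412

0.4412


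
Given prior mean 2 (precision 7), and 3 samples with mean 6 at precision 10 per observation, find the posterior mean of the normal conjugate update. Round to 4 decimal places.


The posterior mean is a precision-weighted average of prior and data.
Post. prec. = 7 + 30 = 37
Post. mean = (14 + 180)/37 = 194/37 = 5.2432

5.2432


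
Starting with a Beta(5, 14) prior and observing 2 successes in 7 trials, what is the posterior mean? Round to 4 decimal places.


Posterior parameters: alpha = 5 + 2 = 7
beta = 14 + 5 = 19
Posterior mean = alpha / (alpha + beta) = 7 / 26
= 0.2692

0.2692


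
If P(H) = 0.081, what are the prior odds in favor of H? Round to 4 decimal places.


Prior odds = P(H) / (1 - P(H))
= 0.081 / 0.919
= 0.0881

0.0881


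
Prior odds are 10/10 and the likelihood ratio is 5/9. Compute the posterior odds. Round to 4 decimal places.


Posterior odds = prior odds * likelihood ratio
= (10/10) * (5/9)
= 50 / 90
= 0.5556

0.5556


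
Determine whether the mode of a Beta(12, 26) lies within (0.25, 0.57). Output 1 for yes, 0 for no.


First find the mode: (a-1)/(a+b-2) = 0.3056
Is 0.3056 in (0.25, 0.57)? 1

1


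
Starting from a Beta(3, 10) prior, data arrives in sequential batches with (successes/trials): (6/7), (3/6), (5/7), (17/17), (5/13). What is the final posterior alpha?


In sequential Bayesian updating, we sum all successes.
Total successes = 36
Final alpha = 3 + 36 = 39

39


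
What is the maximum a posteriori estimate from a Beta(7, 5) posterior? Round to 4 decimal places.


The MAP estimate equals the mode of the distribution.
Mode of Beta(a,b) = (a-1)/(a+b-2)
= 6/10
= 0.6

0.6


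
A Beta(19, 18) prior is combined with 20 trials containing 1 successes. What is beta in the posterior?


In conjugate updating:
beta_posterior = beta_prior + (n - k)
= 18 + (20 - 1)
= 18 + 19 = 37

37


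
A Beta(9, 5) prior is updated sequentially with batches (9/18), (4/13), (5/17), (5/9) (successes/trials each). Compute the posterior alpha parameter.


Sequential conjugate updating is equivalent to a single batch update.
Total successes across all batches = 23
alpha_posterior = alpha_prior + total_successes = 9 + 23
= 32

32


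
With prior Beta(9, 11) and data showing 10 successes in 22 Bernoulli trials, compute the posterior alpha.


Conjugate update: alpha_posterior = alpha_prior + k
= 9 + 10 = 19

19


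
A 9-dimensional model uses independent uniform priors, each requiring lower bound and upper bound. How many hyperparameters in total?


Per parameter: 2 (lower bound and upper bound).
Total = 9 * 2 = 18

18


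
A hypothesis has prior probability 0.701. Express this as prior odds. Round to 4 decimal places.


Odds = P(H) / P(not H) = 0.701 / 0.299
= 2.3445

2.3445


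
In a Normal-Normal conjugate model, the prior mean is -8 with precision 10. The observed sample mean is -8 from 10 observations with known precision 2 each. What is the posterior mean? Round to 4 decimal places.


Posterior precision = tau0 + n*tau = 10 + 10*2 = 30
Posterior mean = (tau0*mu0 + n*tau*xbar) / posterior_precision
= (10*-8 + 10*2*-8) / 30
= -240 / 30 = -8.0

-8.0


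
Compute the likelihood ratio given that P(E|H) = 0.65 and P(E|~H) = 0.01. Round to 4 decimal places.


LR = P(E|H) / P(E|~H)
= 0.65 / 0.01 = 65.0

65.0


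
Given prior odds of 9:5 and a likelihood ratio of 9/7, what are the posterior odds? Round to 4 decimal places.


Posterior odds = prior odds * LR
Prior odds = 9/5 = 1.8
LR = 9/7 = 1.2857
Posterior odds = 1.8 * 1.2857 = 2.3143

2.3143


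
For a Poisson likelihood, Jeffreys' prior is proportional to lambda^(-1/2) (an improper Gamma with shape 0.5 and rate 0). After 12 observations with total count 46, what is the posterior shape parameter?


Jeffreys' prior for Poisson is proportional to lambda^(-1/2).
Posterior is Gamma(0.5 + S, 0 + n) = Gamma(0.5 + 46, 12).
Posterior shape = 0.5 + S = 0.5 + 46 = 46.5

46.5


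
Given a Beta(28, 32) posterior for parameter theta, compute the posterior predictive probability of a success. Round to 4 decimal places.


For a Beta-Bernoulli model, the predictive probability is the mean:
P(success) = 28/(28+32) = 28/60 = 0.4667

0.4667


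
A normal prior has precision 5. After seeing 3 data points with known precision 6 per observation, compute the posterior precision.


In the conjugate normal model, precisions add:
tau_posterior = tau_prior + n * tau_data
= 5 + 3*6 = 23

23


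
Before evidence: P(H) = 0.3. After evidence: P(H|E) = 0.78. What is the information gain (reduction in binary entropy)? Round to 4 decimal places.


Prior entropy = 0.8813
Posterior entropy = 0.7602
Information gain = 0.8813 - 0.7602 = 0.1211

0.1211


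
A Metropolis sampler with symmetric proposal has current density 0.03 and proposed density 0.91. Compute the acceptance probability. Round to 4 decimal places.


For symmetric proposals, acceptance = min(1, pi(x*)/pi(x))
= min(1, 0.91/0.03)
= min(1, 30.3333) = 1.0

1.0


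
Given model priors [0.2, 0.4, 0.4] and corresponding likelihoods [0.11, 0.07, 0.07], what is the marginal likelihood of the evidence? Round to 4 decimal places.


P(E) = sum_i P(M_i) P(E|M_i)
= 0.022 + 0.028 + 0.028
= 0.078

0.078


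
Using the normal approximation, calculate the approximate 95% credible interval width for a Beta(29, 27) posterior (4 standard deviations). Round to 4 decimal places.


Var(Beta) = 29*27/(56^2 * 57) = 0.0044
SD = 0.0662
Width ~ 4*SD = 0.2647

0.2647


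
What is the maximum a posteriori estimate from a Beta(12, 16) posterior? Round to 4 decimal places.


The MAP estimate equals the mode of the distribution.
Mode of Beta(a,b) = (a-1)/(a+b-2)
= 11/26
= 0.4231

0.4231


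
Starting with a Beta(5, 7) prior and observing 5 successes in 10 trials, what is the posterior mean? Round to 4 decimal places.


Posterior parameters: alpha = 5 + 5 = 10
beta = 7 + 5 = 12
Posterior mean = alpha / (alpha + beta) = 10 / 22
= 0.4545

0.4545


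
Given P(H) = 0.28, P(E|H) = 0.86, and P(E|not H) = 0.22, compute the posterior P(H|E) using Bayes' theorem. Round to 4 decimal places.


By Bayes' theorem: P(H|E) = P(E|H)*P(H) / P(E)
P(E) = P(E|H)*P(H) + P(E|not H)*P(not H)
P(E) = 0.86*0.28 + 0.22*0.72 = 0.3992
P(H|E) = 0.86*0.28 / 0.3992 = 0.6032

0.6032


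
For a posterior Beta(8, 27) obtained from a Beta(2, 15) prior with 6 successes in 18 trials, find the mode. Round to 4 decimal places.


Mode = (alpha - 1) / (alpha + beta - 2)
= 7 / 33
= 0.2121

0.2121


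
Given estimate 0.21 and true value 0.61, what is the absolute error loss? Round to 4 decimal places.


Absolute error = |estimate - true|
= |-0.4| = 0.4

0.4


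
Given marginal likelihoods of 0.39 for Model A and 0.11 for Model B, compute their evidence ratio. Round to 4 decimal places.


Ratio = ML(A) / ML(B) = 0.39/0.11
= 3.5455

3.5455


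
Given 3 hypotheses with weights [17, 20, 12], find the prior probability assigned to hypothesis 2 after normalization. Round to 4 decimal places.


To normalize, divide each weight by the sum of all weights.
Sum = 49
Prior(H2) = 20/49 = 0.4082

0.4082


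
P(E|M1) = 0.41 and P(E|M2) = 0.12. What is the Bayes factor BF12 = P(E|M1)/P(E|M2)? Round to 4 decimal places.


Bayes factor BF12 = P(E|M1) / P(E|M2)
= 0.41 / 0.12
= 3.4167

3.4167


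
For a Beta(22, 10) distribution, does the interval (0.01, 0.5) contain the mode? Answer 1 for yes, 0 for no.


Mode of Beta(a,b) = (a-1)/(a+b-2)
= (22-1)/(22+10-2) = 0.7
Check: 0.01 <= 0.7 <= 0.5?
Result: 0

0


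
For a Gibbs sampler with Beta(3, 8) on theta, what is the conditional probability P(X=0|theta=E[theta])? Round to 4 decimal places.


E[theta] = 3/(3+8) = 0.2727
P(X=0|theta) = 1 - theta = 0.7273

0.7273


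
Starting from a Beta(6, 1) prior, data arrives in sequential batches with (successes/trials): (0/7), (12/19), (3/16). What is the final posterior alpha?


In sequential Bayesian updating, we sum all successes.
Total successes = 15
Final alpha = 6 + 15 = 21

21


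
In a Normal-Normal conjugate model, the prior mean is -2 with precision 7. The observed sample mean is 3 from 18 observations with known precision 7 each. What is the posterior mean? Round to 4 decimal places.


Posterior precision = tau0 + n*tau = 7 + 18*7 = 133
Posterior mean = (tau0*mu0 + n*tau*xbar) / posterior_precision
= (7*-2 + 18*7*3) / 133
= 364 / 133 = 2.7368

2.7368


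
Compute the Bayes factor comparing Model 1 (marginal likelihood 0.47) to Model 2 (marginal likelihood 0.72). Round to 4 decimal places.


BF12 = marginal likelihood of M1 / marginal likelihood of M2
= 0.47/0.72
= 0.6528

0.6528


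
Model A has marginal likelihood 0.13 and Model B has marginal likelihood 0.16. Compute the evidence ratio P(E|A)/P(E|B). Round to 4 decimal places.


Evidence ratio = P(E|A) / P(E|B)
= 0.13 / 0.16
= 0.8125

0.8125


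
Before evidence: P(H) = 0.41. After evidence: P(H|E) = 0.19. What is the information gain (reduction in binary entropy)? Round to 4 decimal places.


Prior entropy = 0.9765
Posterior entropy = 0.7015
Information gain = 0.9765 - 0.7015 = 0.275

0.275


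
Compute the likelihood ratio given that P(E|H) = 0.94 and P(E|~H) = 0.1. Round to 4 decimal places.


LR = P(E|H) / P(E|~H)
= 0.94 / 0.1 = 9.4

9.4


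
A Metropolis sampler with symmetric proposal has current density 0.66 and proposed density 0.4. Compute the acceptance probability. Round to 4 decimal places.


For symmetric proposals, acceptance = min(1, pi(x*)/pi(x))
= min(1, 0.4/0.66)
= min(1, 0.6061) = 0.6061

0.6061


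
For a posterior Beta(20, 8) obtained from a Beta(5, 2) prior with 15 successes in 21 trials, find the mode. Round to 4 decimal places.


Mode = (alpha - 1) / (alpha + beta - 2)
= 19 / 26
= 0.7308

0.7308


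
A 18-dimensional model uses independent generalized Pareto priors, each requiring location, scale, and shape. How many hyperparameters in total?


Per parameter: 3 (location, scale, and shape).
Total = 18 * 3 = 54

54


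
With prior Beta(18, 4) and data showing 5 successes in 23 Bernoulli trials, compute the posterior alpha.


Conjugate update: alpha_posterior = alpha_prior + k
= 18 + 5 = 23

23


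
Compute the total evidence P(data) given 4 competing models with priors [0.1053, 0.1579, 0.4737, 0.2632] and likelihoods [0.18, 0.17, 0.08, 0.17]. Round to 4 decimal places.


Marginal likelihood = sum P(model_i) * P(data|model_i)
Model 1: 0.1053 * 0.18 = 0.019
Model 2: 0.1579 * 0.17 = 0.0268
Model 3: 0.4737 * 0.08 = 0.0379
Model 4: 0.2632 * 0.17 = 0.0447
Total = 0.1284

0.1284


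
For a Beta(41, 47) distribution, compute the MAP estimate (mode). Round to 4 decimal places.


MAP = mode = (a-1)/(a+b-2)
= (41-1)/(41+47-2)
= 40/86 = 0.4651

0.4651


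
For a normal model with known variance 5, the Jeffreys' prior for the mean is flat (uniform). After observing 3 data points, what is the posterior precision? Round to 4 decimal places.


Jeffreys' prior for normal mean (known variance) is flat.
Prior precision = 0.
Posterior precision = prior_prec + n/sigma^2 = 0 + 3/5
= 0.6

0.6


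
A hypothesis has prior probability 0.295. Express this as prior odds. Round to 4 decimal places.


Odds = P(H) / P(not H) = 0.295 / 0.705
= 0.4184

0.4184


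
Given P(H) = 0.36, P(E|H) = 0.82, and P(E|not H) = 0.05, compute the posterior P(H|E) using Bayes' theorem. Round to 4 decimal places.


By Bayes' theorem: P(H|E) = P(E|H)*P(H) / P(E)
P(E) = P(E|H)*P(H) + P(E|not H)*P(not H)
P(E) = 0.82*0.36 + 0.05*0.64 = 0.3272
P(H|E) = 0.82*0.36 / 0.3272 = 0.9022

0.9022


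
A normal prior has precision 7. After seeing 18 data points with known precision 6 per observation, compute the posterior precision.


In the conjugate normal model, precisions add:
tau_posterior = tau_prior + n * tau_data
= 7 + 18*6 = 115

115


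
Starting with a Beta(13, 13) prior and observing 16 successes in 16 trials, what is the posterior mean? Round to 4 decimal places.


Posterior parameters: alpha = 13 + 16 = 29
beta = 13 + 0 = 13
Posterior mean = alpha / (alpha + beta) = 29 / 42
= 0.6905

0.6905


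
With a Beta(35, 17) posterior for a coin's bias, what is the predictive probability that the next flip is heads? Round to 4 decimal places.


The predictive probability equals the posterior mean.
P(next = heads) = alpha / (alpha + beta)
= 35 / 52 = 0.6731

0.6731


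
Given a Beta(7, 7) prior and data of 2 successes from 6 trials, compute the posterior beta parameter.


Number of failures = 6 - 2 = 4
Posterior beta = 7 + 4 = 11

11


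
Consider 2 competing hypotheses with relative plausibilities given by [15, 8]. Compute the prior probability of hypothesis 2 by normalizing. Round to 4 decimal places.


Sum of weights = 15 + 8 = 23
Normalized prior for H2 = 8 / 23
= 0.3478

0.3478


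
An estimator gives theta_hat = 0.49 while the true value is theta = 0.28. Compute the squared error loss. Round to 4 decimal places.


The squared error loss is (theta_hat - theta)^2
= (0.49 - 0.28)^2
= (0.21)^2 = 0.0441

0.0441


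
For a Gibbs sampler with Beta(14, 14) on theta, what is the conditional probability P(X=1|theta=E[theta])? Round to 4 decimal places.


E[theta] = 14/(14+14) = 0.5
P(X=1|theta) = theta = 0.5

0.5


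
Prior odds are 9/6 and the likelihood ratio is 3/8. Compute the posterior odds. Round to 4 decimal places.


Posterior odds = prior odds * likelihood ratio
= (9/6) * (3/8)
= 27 / 48
= 0.5625

0.5625


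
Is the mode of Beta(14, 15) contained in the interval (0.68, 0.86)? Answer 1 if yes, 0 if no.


Mode = (a-1)/(a+b-2) = 13/27 = 0.4815
Interval: (0.68, 0.86)
Contains mode? 0

0


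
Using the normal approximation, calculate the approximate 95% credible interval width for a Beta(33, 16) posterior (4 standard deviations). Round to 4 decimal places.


Var(Beta) = 33*16/(49^2 * 50) = 0.0044
SD = 0.0663
Width ~ 4*SD = 0.2653

0.2653


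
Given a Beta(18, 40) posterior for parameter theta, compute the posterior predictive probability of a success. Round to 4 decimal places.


For a Beta-Bernoulli model, the predictive probability is the mean:
P(success) = 18/(18+40) = 18/58 = 0.3103

0.3103


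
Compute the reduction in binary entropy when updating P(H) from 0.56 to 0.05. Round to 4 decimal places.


H_before = -p*log2(p) - (1-p)*log2(1-p) for p=0.56: 0.9896
H_after for p=0.05: 0.2864
Reduction = 0.9896 - 0.2864 = 0.7032

0.7032


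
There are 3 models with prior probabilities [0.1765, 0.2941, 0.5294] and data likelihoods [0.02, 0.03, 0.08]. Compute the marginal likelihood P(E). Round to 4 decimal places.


P(E) = sum over models of P(M_i) * P(E|M_i)
= 0.1765*0.02 + 0.2941*0.03 + 0.5294*0.08
= 0.0547

0.0547


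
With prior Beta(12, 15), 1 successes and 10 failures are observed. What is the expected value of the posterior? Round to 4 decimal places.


Posterior = Beta(13, 25)
E[theta] = alpha/(alpha+beta)
= 13/38 = 0.3421

0.3421


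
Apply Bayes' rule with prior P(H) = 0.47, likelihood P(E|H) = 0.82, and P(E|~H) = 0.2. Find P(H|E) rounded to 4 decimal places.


Step 1: Compute marginal P(E) = P(E|H)P(H) + P(E|~H)P(~H)
= 0.82*0.47 + 0.2*0.53 = 0.4914
Step 2: P(H|E) = P(E|H)P(H)/P(E) = 0.3854/0.4914
= 0.7843

0.7843


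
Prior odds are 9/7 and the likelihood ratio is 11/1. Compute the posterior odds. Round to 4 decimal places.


Posterior odds = prior odds * likelihood ratio
= (9/7) * (11/1)
= 99 / 7
= 14.1429

14.1429
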